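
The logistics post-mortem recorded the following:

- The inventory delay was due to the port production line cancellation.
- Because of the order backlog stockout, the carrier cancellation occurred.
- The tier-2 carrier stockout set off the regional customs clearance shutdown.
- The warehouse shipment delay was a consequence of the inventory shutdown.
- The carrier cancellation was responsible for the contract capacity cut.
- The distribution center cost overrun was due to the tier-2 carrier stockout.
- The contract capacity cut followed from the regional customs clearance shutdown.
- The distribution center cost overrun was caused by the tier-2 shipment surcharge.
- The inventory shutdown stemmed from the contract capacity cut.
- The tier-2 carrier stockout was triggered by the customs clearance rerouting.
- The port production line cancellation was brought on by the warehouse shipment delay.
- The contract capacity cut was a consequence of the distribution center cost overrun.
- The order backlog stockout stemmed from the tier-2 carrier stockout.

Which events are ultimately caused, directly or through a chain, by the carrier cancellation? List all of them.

the contract capacity cut, the inventory delay, the inventory shutdown, the port production line cancellation, the warehouse shipment delay

Direct effects: the contract capacity cut.
2 steps out: the inventory shutdown.
3 steps out: the warehouse shipment delay.
4 steps out: the port production line cancellation.
5 steps out: the inventory delay.
Not reachable from it: the customs clearance rerouting, the tier-2 carrier stockout, the regional customs clearance shutdown, the order backlog stockout, the distribution center cost overrun, the tier-2 shipment surcharge.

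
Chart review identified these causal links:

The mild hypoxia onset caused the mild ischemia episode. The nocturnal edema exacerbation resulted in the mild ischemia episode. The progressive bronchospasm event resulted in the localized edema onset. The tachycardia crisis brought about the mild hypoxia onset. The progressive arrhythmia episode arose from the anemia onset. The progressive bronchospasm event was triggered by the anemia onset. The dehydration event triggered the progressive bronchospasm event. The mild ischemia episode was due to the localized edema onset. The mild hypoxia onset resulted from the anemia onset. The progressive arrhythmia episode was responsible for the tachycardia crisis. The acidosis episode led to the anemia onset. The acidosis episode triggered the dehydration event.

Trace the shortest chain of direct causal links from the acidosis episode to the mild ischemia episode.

the acidosis episode → the anemia onset → the mild hypoxia onset → the mild ischemia episode

the acidosis episode → the anemia onset
the anemia onset → the mild hypoxia onset
the mild hypoxia onset → the mild ischemia episode
Length: 3 steps.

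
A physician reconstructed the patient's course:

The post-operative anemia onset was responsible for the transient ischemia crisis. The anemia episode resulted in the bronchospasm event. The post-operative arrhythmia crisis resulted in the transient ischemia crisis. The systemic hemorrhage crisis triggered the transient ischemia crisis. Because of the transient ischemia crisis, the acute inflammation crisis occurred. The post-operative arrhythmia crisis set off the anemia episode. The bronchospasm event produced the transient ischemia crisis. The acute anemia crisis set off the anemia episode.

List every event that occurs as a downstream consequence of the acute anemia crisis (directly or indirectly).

Direct effects: the anemia episode.
2 steps out: the bronchospasm event.
3 steps out: the transient ischemia crisis.
4 steps out: the acute inflammation crisis.
Not reachable from it: the systemic hemorrhage crisis, the post-operative anemia onset, the post-operative arrhythmia crisis.

the acute inflammation crisis, the anemia episode, the bronchospasm event, the transient ischemia crisis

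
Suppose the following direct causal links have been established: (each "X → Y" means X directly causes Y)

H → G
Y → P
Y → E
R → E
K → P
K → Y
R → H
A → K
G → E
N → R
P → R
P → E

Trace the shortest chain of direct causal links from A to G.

A → K → P → R → H → G

A → K
K → P
P → R
R → H
H → G
Length: 5 steps.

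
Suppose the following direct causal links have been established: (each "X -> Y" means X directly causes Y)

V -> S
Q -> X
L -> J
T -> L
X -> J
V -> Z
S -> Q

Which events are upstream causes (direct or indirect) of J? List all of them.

Immediate causes of J: X, L.
Further upstream: V, S, T, Q.

L, Q, S, T, V, X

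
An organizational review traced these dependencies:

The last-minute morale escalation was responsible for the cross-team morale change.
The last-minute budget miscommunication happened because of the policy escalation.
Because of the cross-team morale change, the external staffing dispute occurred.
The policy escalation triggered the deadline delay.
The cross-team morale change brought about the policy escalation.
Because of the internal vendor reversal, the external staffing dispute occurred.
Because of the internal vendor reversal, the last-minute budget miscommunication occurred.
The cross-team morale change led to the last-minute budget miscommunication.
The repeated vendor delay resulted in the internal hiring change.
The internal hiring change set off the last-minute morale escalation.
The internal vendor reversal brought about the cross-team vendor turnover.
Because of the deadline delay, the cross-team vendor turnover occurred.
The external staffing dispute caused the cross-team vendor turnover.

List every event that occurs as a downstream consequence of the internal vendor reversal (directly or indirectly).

the cross-team vendor turnover, the external staffing dispute, the last-minute budget miscommunication

Direct effects: the last-minute budget miscommunication, the external staffing dispute, the cross-team vendor turnover.
Not reachable from it: the repeated vendor delay, the internal hiring change, the last-minute morale escalation, the cross-team morale change, the policy escalation, the deadline delay.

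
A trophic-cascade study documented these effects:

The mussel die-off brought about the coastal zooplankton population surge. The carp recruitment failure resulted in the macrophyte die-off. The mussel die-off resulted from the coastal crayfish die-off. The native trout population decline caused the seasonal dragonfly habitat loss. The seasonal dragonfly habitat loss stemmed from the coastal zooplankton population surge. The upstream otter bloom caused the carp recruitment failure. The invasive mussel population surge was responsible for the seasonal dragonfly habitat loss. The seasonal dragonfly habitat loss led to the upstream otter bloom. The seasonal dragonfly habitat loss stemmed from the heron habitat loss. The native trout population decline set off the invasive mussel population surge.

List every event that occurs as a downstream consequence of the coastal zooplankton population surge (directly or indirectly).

the carp recruitment failure, the macrophyte die-off, the seasonal dragonfly habitat loss, the upstream otter bloom

Direct effects: the seasonal dragonfly habitat loss.
2 steps out: the upstream otter bloom.
3 steps out: the carp recruitment failure.
4 steps out: the macrophyte die-off.
Not reachable from it: the coastal crayfish die-off, the mussel die-off, the heron habitat loss, the native trout population decline, the invasive mussel population surge.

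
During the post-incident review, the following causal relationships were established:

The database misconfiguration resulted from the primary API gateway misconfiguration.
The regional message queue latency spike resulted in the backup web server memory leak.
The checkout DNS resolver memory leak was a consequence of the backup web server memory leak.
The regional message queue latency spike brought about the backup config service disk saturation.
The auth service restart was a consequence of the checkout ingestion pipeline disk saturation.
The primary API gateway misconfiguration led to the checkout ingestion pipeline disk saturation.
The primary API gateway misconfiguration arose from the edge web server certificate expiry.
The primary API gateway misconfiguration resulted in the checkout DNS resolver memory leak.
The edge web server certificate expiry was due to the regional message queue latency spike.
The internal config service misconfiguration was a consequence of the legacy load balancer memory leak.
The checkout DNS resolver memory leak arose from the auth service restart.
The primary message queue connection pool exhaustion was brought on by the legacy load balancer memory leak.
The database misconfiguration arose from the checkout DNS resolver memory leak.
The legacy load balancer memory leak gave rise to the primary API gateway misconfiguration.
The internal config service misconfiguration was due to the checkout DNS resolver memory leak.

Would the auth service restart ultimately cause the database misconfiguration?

There is a causal chain: the auth service restart → the checkout DNS resolver memory leak → the database misconfiguration.

Yes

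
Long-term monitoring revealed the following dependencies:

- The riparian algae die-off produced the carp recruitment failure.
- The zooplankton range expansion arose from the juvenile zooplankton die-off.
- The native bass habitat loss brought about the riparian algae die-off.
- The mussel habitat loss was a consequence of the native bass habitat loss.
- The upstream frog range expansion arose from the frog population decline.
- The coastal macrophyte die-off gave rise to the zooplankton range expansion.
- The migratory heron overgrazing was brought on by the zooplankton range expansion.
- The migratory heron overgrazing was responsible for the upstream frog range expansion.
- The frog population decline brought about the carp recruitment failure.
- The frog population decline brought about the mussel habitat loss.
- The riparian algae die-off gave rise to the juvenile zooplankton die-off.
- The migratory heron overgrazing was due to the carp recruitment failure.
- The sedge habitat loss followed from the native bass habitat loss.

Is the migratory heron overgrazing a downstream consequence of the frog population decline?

Yes

There is a causal chain: the frog population decline → the carp recruitment failure → the migratory heron overgrazing.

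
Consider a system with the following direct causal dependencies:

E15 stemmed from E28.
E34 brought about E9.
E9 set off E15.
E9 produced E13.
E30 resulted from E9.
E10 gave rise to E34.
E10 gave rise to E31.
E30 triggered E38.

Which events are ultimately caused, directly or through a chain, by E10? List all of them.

E13, E15, E30, E31, E34, E38, E9

Direct effects: E34, E31.
2 steps out: E9.
3 steps out: E30, E13, E15.
4 steps out: E38.
Not reachable from it: E28.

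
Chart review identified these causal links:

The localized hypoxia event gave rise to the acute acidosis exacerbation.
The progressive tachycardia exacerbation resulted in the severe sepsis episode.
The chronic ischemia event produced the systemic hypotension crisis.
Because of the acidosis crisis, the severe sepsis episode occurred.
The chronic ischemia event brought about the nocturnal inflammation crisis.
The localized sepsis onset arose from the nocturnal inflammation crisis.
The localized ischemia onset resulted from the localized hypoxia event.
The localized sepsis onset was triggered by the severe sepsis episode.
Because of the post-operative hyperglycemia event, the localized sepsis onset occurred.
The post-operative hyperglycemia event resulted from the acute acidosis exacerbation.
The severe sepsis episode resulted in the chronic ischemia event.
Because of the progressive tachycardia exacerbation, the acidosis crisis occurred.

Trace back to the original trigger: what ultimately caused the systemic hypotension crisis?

Tracing upstream from the systemic hypotension crisis: the systemic hypotension crisis ← the chronic ischemia event ← the severe sepsis episode ← the progressive tachycardia exacerbation.
The progressive tachycardia exacerbation has no stated cause, so it is the root.

the progressive tachycardia exacerbation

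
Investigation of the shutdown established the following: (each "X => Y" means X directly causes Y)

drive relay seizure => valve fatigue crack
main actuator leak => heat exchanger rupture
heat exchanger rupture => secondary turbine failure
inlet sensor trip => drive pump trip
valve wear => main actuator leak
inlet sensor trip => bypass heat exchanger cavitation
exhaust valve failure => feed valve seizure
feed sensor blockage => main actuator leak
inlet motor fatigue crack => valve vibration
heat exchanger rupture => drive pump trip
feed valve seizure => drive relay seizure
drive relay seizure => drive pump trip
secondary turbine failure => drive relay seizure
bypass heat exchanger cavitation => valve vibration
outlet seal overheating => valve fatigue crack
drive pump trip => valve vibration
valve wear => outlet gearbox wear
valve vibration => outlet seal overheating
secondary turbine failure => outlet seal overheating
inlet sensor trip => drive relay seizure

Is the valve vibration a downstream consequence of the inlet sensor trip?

Yes

There is a causal chain: the inlet sensor trip → the bypass heat exchanger cavitation → the valve vibration.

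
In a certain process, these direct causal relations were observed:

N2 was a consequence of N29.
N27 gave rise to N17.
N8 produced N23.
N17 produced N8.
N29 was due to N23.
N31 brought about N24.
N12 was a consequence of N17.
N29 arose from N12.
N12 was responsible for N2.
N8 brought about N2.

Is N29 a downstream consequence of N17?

Yes

There is a causal chain: N17 → N12 → N29.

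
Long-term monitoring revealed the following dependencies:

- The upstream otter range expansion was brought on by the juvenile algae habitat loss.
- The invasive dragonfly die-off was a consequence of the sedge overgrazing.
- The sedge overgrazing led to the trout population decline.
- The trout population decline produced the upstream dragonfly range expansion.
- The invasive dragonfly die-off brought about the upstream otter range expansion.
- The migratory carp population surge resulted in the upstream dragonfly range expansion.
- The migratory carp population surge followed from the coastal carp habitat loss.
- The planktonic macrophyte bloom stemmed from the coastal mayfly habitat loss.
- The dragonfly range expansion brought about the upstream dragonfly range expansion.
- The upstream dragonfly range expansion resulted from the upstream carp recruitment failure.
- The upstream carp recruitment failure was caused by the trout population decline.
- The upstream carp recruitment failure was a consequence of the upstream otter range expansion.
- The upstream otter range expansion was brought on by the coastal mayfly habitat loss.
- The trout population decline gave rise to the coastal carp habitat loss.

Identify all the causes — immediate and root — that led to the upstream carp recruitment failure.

Immediate causes of the upstream carp recruitment failure: the trout population decline, the upstream otter range expansion.
Further upstream: the sedge overgrazing, the juvenile algae habitat loss, the coastal mayfly habitat loss, the invasive dragonfly die-off.

the coastal mayfly habitat loss, the invasive dragonfly die-off, the juvenile algae habitat loss, the sedge overgrazing, the trout population decline, the upstream otter range expansion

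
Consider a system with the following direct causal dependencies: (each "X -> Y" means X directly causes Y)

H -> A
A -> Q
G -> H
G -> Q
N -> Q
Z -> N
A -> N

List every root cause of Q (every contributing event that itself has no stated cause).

Tracing upstream from Q: Q ← G.
A separate upstream branch: Q ← N ← Z.
Each of those chain origins has no stated cause.

G, Z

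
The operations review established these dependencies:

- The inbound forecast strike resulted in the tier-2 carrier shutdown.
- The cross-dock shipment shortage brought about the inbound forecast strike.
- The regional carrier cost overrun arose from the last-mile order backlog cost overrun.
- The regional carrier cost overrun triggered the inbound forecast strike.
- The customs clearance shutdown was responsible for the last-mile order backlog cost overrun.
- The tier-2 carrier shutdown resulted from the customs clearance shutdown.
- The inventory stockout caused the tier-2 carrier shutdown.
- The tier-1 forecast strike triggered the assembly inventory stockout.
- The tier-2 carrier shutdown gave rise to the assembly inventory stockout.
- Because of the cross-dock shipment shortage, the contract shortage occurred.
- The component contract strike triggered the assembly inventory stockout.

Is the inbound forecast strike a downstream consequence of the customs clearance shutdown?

Yes

There is a causal chain: the customs clearance shutdown → the last-mile order backlog cost overrun → the regional carrier cost overrun → the inbound forecast strike.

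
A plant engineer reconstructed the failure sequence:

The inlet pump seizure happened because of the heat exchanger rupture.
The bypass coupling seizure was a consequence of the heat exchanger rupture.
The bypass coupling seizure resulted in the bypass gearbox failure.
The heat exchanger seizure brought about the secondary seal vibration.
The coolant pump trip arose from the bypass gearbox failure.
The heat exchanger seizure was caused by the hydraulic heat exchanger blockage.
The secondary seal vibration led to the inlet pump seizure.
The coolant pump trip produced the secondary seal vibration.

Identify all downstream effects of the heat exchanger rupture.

the bypass coupling seizure, the bypass gearbox failure, the coolant pump trip, the inlet pump seizure, the secondary seal vibration

Direct effects: the bypass coupling seizure, the inlet pump seizure.
2 steps out: the bypass gearbox failure.
3 steps out: the coolant pump trip.
4 steps out: the secondary seal vibration.
Not reachable from it: the hydraulic heat exchanger blockage, the heat exchanger seizure.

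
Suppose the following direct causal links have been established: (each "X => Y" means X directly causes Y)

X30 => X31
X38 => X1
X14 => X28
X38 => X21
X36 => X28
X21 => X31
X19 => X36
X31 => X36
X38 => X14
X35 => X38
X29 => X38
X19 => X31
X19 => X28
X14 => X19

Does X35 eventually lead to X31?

Yes

There is a causal chain: X35 → X38 → X21 → X31.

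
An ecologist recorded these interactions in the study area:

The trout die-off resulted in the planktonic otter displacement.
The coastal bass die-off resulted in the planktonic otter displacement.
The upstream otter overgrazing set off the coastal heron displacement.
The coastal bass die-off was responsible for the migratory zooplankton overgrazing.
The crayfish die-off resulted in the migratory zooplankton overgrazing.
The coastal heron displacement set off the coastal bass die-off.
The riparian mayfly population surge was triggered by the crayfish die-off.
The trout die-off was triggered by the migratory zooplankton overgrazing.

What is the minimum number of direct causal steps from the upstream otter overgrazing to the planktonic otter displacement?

Shortest chain: the upstream otter overgrazing → the coastal heron displacement → the coastal bass die-off → the planktonic otter displacement.

3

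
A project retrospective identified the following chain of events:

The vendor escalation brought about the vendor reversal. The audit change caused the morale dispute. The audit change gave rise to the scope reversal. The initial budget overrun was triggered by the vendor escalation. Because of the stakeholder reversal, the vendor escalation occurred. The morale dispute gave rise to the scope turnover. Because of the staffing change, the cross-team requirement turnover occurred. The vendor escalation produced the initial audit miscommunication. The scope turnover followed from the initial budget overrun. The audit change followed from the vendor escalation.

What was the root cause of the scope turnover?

the stakeholder reversal

Tracing upstream from the scope turnover: the scope turnover ← the initial budget overrun ← the vendor escalation ← the stakeholder reversal.
The stakeholder reversal has no stated cause, so it is the root.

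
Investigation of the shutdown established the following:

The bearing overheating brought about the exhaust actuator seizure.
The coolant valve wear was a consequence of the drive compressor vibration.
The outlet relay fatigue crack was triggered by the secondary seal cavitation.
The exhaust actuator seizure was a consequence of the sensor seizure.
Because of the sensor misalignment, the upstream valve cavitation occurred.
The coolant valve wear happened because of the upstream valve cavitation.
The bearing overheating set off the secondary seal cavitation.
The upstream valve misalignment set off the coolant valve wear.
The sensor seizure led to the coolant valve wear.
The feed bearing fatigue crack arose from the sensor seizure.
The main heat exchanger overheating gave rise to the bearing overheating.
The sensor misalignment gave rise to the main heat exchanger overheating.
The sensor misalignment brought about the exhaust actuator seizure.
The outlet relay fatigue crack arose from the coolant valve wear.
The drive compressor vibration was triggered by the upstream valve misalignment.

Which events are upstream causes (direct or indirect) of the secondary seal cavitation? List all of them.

Immediate cause of the secondary seal cavitation: the bearing overheating.
Further upstream: the sensor misalignment, the main heat exchanger overheating.

the bearing overheating, the main heat exchanger overheating, the sensor misalignment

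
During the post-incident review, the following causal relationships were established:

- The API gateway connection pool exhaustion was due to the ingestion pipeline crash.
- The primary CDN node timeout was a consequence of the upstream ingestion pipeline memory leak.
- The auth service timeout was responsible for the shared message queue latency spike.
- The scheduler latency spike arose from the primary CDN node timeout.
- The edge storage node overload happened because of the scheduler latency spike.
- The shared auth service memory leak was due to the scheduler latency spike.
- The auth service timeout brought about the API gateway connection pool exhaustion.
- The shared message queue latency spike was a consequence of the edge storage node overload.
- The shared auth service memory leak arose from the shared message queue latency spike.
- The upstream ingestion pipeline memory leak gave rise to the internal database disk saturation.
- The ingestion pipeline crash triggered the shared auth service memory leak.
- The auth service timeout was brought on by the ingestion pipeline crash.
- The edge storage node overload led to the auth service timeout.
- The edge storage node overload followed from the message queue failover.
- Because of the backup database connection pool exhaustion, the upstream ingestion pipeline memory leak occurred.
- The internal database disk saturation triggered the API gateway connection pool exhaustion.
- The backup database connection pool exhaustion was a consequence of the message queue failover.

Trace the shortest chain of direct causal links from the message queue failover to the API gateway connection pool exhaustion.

the message queue failover → the edge storage node overload → the auth service timeout → the API gateway connection pool exhaustion

the message queue failover → the edge storage node overload
the edge storage node overload → the auth service timeout
the auth service timeout → the API gateway connection pool exhaustion
Length: 3 steps.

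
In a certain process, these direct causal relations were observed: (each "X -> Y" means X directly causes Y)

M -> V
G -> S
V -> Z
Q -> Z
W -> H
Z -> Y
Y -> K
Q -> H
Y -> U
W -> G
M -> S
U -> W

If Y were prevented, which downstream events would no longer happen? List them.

Downstream of Y: K, U, W, G, S, H.
Of those, still caused via another path: S, H.
The remainder have no surviving cause.

G, K, U, W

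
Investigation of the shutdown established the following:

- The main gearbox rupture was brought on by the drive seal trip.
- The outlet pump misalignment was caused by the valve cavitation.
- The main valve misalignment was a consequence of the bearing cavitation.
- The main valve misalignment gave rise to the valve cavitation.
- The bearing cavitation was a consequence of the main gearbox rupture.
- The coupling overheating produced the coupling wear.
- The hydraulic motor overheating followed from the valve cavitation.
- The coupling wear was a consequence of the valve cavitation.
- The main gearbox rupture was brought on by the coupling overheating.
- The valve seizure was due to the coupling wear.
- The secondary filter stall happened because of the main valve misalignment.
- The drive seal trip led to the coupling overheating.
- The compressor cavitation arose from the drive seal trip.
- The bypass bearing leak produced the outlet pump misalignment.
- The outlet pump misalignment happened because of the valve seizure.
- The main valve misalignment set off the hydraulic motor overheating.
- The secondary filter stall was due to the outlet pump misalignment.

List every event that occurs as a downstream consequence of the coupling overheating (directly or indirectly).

Direct effects: the main gearbox rupture, the coupling wear.
2 steps out: the bearing cavitation, the valve seizure.
3 steps out: the main valve misalignment, the outlet pump misalignment.
4 steps out: the valve cavitation, the hydraulic motor overheating, the secondary filter stall.
Not reachable from it: the drive seal trip, the compressor cavitation, the bypass bearing leak.

the bearing cavitation, the coupling wear, the hydraulic motor overheating, the main gearbox rupture, the main valve misalignment, the outlet pump misalignment, the secondary filter stall, the valve cavitation, the valve seizure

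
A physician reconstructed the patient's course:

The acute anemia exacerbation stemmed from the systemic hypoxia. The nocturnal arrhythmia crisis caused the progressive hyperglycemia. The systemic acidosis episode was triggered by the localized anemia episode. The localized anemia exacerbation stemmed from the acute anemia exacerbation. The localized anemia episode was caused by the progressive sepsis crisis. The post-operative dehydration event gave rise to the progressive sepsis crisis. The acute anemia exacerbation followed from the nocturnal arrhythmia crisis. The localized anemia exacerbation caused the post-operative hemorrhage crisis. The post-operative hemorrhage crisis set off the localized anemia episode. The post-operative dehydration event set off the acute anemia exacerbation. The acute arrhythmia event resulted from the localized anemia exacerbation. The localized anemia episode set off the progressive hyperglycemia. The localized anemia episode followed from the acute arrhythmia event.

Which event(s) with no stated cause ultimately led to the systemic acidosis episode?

the nocturnal arrhythmia crisis, the post-operative dehydration event, the systemic hypoxia

Tracing upstream from the systemic acidosis episode: the systemic acidosis episode ← the localized anemia episode ← the post-operative hemorrhage crisis ← the localized anemia exacerbation ← the acute anemia exacerbation ← the nocturnal arrhythmia crisis.
A separate upstream branch: the systemic acidosis episode ← the localized anemia episode ← the progressive sepsis crisis ← the post-operative dehydration event.
A separate upstream branch: the systemic acidosis episode ← the localized anemia episode ← the post-operative hemorrhage crisis ← the localized anemia exacerbation ← the acute anemia exacerbation ← the systemic hypoxia.
Each of those chain origins has no stated cause.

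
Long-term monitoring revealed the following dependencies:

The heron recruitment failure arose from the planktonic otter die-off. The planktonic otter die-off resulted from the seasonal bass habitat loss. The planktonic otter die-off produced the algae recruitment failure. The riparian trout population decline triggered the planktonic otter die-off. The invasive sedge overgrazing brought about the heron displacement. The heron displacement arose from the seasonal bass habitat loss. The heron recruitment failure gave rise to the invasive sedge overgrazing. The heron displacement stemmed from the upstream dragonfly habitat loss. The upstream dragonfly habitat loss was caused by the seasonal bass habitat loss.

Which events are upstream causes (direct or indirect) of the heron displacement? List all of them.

the heron recruitment failure, the invasive sedge overgrazing, the planktonic otter die-off, the riparian trout population decline, the seasonal bass habitat loss, the upstream dragonfly habitat loss

Immediate causes of the heron displacement: the seasonal bass habitat loss, the invasive sedge overgrazing, the upstream dragonfly habitat loss.
Further upstream: the planktonic otter die-off, the heron recruitment failure, the riparian trout population decline.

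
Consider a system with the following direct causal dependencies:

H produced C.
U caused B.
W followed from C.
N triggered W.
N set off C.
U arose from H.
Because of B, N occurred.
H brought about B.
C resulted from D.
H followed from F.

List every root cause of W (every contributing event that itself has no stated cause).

Tracing upstream from W: W ← C ← H ← F.
A separate upstream branch: W ← C ← D.
Each of those chain origins has no stated cause.

D, F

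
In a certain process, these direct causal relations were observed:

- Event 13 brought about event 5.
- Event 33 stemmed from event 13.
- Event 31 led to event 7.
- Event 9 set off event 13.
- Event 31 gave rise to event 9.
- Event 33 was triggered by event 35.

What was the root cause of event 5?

Tracing upstream from event 5: event 5 ← event 13 ← event 9 ← event 31.
Event 31 has no stated cause, so it is the root.

event 31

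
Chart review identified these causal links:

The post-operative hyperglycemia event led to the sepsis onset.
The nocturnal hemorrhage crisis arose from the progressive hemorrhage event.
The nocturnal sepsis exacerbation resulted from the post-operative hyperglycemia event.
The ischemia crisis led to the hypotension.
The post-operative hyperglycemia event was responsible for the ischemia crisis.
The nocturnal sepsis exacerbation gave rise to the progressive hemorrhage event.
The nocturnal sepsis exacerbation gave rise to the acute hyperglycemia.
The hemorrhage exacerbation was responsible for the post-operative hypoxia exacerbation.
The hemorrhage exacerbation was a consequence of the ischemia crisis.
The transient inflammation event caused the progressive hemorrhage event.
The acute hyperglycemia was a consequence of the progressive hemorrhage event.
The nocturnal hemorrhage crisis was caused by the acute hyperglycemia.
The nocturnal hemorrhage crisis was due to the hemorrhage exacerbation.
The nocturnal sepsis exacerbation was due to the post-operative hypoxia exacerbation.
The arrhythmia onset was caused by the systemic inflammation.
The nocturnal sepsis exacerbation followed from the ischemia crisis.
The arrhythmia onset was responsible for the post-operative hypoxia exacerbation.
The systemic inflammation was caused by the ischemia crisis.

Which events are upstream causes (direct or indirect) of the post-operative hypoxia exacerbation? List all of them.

the arrhythmia onset, the hemorrhage exacerbation, the ischemia crisis, the post-operative hyperglycemia event, the systemic inflammation

Immediate causes of the post-operative hypoxia exacerbation: the hemorrhage exacerbation, the arrhythmia onset.
Further upstream: the post-operative hyperglycemia event, the ischemia crisis, the systemic inflammation.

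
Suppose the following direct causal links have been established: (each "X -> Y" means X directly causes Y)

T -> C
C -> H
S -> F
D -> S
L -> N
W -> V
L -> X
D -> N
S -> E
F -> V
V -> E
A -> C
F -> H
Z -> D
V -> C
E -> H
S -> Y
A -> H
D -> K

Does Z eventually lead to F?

Yes

There is a causal chain: Z → D → S → F.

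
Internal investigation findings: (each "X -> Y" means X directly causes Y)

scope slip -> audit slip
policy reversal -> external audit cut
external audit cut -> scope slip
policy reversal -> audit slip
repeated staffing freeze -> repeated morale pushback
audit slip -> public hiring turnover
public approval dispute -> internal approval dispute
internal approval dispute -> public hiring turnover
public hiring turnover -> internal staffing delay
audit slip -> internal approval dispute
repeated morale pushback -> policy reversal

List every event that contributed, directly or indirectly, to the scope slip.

the external audit cut, the policy reversal, the repeated morale pushback, the repeated staffing freeze

Immediate cause of the scope slip: the external audit cut.
Further upstream: the repeated staffing freeze, the repeated morale pushback, the policy reversal.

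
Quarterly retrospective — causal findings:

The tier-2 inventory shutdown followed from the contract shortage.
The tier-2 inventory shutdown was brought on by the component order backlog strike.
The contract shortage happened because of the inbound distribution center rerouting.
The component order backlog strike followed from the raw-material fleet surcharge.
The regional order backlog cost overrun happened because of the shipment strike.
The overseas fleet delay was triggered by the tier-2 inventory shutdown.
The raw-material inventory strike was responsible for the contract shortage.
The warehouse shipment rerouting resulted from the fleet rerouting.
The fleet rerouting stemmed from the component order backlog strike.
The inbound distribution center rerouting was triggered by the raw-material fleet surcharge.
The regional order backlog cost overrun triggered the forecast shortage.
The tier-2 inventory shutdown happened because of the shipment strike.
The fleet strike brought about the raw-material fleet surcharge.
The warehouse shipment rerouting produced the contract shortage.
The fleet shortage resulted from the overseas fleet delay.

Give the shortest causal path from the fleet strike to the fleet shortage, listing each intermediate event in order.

the fleet strike → the raw-material fleet surcharge
the raw-material fleet surcharge → the component order backlog strike
the component order backlog strike → the tier-2 inventory shutdown
the tier-2 inventory shutdown → the overseas fleet delay
the overseas fleet delay → the fleet shortage
Length: 5 steps.

the fleet strike → the raw-material fleet surcharge → the component order backlog strike → the tier-2 inventory shutdown → the overseas fleet delay → the fleet shortage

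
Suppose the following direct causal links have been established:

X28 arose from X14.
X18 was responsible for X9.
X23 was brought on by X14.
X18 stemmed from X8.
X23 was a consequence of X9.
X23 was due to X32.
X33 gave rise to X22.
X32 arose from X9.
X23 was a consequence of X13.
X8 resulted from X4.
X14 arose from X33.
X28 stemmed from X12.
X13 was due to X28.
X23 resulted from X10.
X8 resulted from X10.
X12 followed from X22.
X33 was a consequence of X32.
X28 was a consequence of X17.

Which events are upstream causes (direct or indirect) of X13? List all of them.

X10, X12, X14, X17, X18, X22, X28, X32, X33, X4, X8, X9

Immediate cause of X13: X28.
Further upstream: X4, X17, X10, X8, X18, X9, X32, X33, X14, X22, X12.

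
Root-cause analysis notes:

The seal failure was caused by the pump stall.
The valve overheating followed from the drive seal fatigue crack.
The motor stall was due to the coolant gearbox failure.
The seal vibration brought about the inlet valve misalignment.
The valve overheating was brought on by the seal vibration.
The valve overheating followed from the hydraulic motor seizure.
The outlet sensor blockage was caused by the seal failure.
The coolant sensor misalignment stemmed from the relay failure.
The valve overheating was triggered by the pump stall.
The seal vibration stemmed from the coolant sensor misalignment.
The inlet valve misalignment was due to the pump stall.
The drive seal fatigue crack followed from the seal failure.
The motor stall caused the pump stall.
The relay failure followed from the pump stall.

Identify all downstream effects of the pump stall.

Direct effects: the relay failure, the seal failure, the inlet valve misalignment, the valve overheating.
2 steps out: the drive seal fatigue crack, the outlet sensor blockage, the coolant sensor misalignment.
3 steps out: the seal vibration.
Not reachable from it: the coolant gearbox failure, the motor stall, the hydraulic motor seizure.

the coolant sensor misalignment, the drive seal fatigue crack, the inlet valve misalignment, the outlet sensor blockage, the relay failure, the seal failure, the seal vibration, the valve overheating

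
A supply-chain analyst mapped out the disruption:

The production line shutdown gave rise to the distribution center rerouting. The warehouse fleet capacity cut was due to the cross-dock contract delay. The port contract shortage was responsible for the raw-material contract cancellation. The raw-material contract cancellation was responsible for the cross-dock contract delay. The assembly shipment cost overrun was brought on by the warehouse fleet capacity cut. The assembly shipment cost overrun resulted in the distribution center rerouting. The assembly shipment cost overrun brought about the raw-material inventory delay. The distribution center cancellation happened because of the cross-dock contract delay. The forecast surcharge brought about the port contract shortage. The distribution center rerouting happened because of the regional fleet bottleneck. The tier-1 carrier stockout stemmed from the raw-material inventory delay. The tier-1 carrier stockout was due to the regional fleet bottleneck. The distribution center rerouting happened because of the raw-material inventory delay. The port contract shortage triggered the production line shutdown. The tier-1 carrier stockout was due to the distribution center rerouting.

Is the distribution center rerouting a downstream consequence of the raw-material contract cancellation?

There is a causal chain: the raw-material contract cancellation → the cross-dock contract delay → the warehouse fleet capacity cut → the assembly shipment cost overrun → the distribution center rerouting.

Yes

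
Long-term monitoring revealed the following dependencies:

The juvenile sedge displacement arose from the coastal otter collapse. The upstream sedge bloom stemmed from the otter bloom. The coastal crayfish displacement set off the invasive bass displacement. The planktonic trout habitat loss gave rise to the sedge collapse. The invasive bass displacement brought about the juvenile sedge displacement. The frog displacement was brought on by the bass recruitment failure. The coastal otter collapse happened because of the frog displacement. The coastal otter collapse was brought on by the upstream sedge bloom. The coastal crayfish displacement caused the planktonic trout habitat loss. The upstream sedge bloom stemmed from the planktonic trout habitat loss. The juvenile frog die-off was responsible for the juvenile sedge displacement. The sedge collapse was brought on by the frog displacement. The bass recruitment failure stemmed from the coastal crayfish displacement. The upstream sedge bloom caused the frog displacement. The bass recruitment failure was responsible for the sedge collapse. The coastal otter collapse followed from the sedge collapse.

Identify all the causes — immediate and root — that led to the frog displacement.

the bass recruitment failure, the coastal crayfish displacement, the otter bloom, the planktonic trout habitat loss, the upstream sedge bloom

Immediate causes of the frog displacement: the upstream sedge bloom, the bass recruitment failure.
Further upstream: the coastal crayfish displacement, the planktonic trout habitat loss, the otter bloom.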